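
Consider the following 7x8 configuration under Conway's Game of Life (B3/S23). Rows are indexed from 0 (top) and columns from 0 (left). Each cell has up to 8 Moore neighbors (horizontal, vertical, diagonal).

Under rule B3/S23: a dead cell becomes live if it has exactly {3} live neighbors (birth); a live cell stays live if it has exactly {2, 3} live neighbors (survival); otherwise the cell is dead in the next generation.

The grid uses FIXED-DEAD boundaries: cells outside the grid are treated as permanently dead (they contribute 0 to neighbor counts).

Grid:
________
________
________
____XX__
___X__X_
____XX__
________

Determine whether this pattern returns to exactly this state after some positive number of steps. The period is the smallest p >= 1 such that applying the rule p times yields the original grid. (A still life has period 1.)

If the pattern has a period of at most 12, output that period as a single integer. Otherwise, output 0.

Simulating and comparing each generation to the original:
Gen 0 (original, given above): 6 live cells
Gen 1: 6 live cells, MATCHES original -> period = 1

Answer: 1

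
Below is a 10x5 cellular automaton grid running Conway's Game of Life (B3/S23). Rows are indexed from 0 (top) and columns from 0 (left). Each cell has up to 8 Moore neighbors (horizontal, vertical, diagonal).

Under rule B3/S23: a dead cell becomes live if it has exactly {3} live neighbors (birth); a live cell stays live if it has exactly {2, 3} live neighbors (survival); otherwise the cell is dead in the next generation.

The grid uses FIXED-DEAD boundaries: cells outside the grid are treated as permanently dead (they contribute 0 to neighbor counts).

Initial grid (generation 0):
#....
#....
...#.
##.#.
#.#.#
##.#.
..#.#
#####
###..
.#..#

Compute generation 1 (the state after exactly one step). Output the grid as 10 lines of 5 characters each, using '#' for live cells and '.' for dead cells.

Simulating step by step:
Generation 0 (given above): 24 live cells
Generation 1: 17 live cells
(generation 1 grid is the final answer)

Answer: .....
.....
###..
##.##
....#
#...#
....#
#...#
....#
###..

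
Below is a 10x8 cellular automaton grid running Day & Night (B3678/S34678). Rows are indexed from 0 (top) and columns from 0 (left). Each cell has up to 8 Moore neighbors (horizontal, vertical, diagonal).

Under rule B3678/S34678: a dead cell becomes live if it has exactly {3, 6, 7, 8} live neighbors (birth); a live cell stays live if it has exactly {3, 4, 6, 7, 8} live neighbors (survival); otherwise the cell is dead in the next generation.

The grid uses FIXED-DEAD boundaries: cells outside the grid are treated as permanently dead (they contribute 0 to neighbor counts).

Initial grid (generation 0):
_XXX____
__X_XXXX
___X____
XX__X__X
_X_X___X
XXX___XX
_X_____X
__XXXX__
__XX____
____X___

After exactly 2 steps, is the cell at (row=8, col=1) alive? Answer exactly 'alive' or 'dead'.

Simulating step by step:
Generation 0 (given above): 30 live cells
Generation 1: 30 live cells
__XXXXX_
_XX_X___
_XXX___X
___X____
_______X
XXX___XX
XX__XX__
_XXXX___
__X__X__
___X____
Generation 2: 33 live cells
_XXXXX__
_XXXX_X_
_X_XX___
________
_XX___X_
XX___XX_
XXX_XXX_
XXXXX___
_XX_____
________

Cell (8,1) at generation 2: 1 -> alive

Answer: alive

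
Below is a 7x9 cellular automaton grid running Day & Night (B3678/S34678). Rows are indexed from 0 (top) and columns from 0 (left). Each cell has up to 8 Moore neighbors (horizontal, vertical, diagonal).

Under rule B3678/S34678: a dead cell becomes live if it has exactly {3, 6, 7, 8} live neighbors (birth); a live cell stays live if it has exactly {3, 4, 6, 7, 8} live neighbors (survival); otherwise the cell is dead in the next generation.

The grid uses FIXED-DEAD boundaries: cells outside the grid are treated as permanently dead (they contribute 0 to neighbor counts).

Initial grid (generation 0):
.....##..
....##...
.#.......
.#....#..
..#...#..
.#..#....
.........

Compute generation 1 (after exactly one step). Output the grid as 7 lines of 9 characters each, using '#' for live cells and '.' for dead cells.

Simulating step by step:
Generation 0 (given above): 11 live cells
Generation 1: 8 live cells
(generation 1 grid is the final answer)

Answer: ....##...
.....##..
.....#...
..#......
.#...#...
.........
.........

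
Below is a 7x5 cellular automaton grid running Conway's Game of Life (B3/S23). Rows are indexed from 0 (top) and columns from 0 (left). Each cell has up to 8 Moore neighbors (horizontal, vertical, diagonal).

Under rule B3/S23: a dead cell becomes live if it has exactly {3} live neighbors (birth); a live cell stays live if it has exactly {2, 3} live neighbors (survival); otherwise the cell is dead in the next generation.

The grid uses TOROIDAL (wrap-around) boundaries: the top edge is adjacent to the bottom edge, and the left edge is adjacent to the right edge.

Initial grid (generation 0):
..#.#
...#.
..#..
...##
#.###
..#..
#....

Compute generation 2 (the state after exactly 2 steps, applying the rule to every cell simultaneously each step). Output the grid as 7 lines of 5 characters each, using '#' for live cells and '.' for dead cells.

Simulating step by step:
Generation 0 (given above): 12 live cells
Generation 1: 15 live cells
...##
..##.
..#.#
##...
###..
#.#..
.#.#.
Generation 2: 15 live cells
(generation 2 grid is the final answer)

Answer: ....#
..#..
#.#.#
...##
..#.#
#..##
##.#.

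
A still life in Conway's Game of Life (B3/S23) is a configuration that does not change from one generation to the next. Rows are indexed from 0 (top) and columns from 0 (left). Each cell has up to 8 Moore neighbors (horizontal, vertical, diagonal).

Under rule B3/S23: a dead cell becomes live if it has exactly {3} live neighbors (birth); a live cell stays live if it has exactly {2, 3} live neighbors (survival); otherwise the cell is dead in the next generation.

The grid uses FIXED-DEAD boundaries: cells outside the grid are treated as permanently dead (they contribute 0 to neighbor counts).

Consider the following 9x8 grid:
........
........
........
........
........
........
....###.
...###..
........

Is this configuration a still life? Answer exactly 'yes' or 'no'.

Compute generation 1 and compare to generation 0 (given above):
Generation 1:
........
........
........
........
........
.....#..
...#..#.
...#..#.
....#...
Cell (5,5) differs: gen0=0 vs gen1=1 -> NOT a still life.

Answer: no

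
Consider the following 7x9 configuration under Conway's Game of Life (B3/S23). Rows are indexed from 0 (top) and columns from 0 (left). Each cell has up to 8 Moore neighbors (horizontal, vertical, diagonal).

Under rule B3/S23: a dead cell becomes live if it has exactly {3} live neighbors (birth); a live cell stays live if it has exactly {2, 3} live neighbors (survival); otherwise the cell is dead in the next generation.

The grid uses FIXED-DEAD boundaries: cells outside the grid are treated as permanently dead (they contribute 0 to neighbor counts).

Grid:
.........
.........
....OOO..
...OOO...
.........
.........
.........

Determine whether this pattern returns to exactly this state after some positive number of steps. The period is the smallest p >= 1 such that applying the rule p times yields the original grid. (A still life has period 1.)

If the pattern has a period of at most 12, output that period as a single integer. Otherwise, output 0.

Simulating and comparing each generation to the original:
Gen 0 (original, given above): 6 live cells
Gen 1: 6 live cells, differs from original
Gen 2: 6 live cells, MATCHES original -> period = 2

Answer: 2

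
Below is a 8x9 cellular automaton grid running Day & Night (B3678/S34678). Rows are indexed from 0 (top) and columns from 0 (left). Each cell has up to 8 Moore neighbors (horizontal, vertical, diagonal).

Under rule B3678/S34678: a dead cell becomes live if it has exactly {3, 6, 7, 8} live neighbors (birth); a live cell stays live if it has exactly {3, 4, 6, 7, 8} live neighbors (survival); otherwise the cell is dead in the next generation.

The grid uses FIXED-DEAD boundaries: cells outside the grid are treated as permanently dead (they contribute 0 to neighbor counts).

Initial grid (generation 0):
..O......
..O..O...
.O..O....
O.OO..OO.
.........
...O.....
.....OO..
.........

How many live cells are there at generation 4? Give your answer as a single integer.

Simulating step by step:
Generation 0 (given above): 13 live cells
Generation 1: 8 live cells
.........
.O.O.....
.O...OO..
.O.......
..OO.....
.........
.........
.........
Generation 2: 2 live cells
.........
..O......
O........
.........
.........
.........
.........
.........
Generation 3: 0 live cells
.........
.........
.........
.........
.........
.........
.........
.........
Generation 4: 0 live cells
.........
.........
.........
.........
.........
.........
.........
.........
Population at generation 4: 0

Answer: 0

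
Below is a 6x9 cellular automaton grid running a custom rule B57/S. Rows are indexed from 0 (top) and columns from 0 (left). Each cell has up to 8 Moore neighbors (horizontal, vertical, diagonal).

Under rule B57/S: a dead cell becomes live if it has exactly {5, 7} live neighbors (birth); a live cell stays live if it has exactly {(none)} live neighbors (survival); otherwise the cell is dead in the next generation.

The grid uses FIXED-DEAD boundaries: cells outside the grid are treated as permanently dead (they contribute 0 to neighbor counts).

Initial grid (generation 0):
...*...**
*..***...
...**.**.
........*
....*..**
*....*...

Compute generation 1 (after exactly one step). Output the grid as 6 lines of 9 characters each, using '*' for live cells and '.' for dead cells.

Simulating step by step:
Generation 0 (given above): 17 live cells
Generation 1: 1 live cells
(generation 1 grid is the final answer)

Answer: .........
.........
.........
.......*.
.........
.........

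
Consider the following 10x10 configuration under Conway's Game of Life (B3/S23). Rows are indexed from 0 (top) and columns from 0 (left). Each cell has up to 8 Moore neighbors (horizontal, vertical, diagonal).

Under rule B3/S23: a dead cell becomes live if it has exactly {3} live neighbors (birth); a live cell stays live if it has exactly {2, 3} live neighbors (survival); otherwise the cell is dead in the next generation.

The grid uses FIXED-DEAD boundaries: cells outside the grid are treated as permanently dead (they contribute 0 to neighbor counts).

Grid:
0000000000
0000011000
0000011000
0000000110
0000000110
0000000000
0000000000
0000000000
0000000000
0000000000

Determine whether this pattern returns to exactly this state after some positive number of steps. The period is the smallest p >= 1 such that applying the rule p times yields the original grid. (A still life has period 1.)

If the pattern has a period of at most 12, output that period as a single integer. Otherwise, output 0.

Simulating and comparing each generation to the original:
Gen 0 (original, given above): 8 live cells
Gen 1: 6 live cells, differs from original
Gen 2: 8 live cells, MATCHES original -> period = 2

Answer: 2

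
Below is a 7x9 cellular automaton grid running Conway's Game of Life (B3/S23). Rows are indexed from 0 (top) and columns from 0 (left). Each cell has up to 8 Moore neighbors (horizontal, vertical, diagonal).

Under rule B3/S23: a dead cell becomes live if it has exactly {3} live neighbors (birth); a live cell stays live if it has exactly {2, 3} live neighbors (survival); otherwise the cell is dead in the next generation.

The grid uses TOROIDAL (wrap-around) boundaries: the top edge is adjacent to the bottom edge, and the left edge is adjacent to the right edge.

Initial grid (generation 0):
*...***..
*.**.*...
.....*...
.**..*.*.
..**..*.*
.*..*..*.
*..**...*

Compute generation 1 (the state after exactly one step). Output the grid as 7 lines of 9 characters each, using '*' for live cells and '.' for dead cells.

Simulating step by step:
Generation 0 (given above): 24 live cells
Generation 1: 29 live cells
(generation 1 grid is the final answer)

Answer: *.*...*..
.*.*.....
...*.*...
.*****.*.
*..****.*
.*..**.*.
**.*..***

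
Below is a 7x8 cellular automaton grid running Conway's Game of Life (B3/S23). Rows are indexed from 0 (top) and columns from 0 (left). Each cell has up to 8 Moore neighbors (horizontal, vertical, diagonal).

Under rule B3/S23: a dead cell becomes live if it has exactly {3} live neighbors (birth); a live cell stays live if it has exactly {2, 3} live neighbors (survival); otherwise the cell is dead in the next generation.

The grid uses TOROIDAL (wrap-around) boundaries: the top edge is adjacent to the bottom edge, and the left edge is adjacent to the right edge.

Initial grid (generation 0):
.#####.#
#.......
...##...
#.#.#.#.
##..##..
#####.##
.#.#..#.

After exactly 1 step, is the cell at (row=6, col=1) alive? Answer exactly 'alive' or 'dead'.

Answer: dead

Derivation:
Simulating step by step:
Generation 0 (given above): 27 live cells
Generation 1: 18 live cells
.#.#####
##...#..
.#.###.#
#.#....#
........
......#.
........

Cell (6,1) at generation 1: 0 -> dead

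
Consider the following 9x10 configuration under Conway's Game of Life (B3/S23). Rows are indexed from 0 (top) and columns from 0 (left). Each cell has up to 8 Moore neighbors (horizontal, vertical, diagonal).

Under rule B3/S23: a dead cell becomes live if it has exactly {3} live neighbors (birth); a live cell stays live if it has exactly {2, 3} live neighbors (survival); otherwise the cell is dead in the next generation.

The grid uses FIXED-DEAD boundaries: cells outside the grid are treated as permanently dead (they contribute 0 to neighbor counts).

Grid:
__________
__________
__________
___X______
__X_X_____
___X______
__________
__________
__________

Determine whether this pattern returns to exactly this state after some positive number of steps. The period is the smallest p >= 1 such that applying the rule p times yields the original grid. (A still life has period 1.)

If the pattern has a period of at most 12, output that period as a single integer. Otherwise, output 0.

Simulating and comparing each generation to the original:
Gen 0 (original, given above): 4 live cells
Gen 1: 4 live cells, MATCHES original -> period = 1

Answer: 1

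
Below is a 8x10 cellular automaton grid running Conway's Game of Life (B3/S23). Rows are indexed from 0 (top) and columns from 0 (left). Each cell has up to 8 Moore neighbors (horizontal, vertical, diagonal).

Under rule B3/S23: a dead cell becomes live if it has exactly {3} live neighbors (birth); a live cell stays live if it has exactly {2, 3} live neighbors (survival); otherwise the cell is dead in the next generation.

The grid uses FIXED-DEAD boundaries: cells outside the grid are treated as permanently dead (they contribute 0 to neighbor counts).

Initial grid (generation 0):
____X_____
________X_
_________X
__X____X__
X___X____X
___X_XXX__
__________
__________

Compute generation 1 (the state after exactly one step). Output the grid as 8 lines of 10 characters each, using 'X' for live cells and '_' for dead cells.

Answer: __________
__________
________X_
________X_
___XXX_XX_
____XXX___
______X___
__________

Derivation:
Simulating step by step:
Generation 0 (given above): 12 live cells
Generation 1: 11 live cells
(generation 1 grid is the final answer)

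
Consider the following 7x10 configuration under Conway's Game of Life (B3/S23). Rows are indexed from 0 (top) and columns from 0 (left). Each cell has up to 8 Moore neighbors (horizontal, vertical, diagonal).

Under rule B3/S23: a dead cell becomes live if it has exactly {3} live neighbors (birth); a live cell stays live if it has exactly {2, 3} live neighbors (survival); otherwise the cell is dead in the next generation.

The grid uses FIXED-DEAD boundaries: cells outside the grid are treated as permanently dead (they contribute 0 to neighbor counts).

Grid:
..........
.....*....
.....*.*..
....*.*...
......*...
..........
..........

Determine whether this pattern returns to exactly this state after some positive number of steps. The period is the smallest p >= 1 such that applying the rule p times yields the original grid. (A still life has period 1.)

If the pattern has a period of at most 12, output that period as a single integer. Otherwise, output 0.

Simulating and comparing each generation to the original:
Gen 0 (original, given above): 6 live cells
Gen 1: 6 live cells, differs from original
Gen 2: 6 live cells, MATCHES original -> period = 2

Answer: 2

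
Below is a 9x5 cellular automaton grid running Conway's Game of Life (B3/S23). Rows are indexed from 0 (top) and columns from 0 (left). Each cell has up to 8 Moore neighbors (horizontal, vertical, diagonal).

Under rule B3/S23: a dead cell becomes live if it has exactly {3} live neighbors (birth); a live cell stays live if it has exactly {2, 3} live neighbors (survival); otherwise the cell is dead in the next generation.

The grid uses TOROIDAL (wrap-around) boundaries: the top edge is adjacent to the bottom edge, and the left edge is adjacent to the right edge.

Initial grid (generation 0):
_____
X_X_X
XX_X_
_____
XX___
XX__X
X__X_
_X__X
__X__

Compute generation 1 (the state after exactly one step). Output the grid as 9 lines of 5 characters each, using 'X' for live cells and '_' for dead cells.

Simulating step by step:
Generation 0 (given above): 16 live cells
Generation 1: 22 live cells
(generation 1 grid is the final answer)

Answer: _X_X_
X_XXX
XXXX_
__X_X
_X__X
__X__
__XX_
XXXXX
_____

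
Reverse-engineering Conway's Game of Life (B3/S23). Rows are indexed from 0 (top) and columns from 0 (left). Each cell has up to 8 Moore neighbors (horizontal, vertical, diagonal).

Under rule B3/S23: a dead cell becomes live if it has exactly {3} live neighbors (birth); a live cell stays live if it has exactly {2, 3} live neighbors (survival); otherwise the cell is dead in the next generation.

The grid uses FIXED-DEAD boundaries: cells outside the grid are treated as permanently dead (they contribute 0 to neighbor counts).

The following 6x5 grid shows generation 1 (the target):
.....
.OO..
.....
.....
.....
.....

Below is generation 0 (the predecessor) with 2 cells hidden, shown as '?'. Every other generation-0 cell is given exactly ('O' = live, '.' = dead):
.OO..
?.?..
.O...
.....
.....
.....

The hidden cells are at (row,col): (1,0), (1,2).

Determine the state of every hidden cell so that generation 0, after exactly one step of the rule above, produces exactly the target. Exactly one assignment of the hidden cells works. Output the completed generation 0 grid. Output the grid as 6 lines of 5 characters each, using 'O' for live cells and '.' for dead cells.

Answer: .OO..
.....
.O...
.....
.....
.....

Derivation:
Hidden generation-0 cells (in order): (1,0), (1,2).
A hidden cell only influences target cells in its own 3x3 neighborhood. Try each of the 2^2 = 4 assignments, step the completed generation 0 forward once under B3/S23, and compare with the target:
  (1,0)=. (1,2)=. -> step reproduces the target at every cell -> ACCEPT
  (1,0)=. (1,2)=O -> step gives (0,1)='O' but target has '.' -> reject
  (1,0)=O (1,2)=. -> step gives (0,1)='O' but target has '.' -> reject
  (1,0)=O (1,2)=O -> step gives (0,1)='O' but target has '.' -> reject
Unique solution: (1,0)=dead, (1,2)=dead.
Check: live-neighbor counts of every cell in the completed generation 0:
11110
23310
10100
11100
00000
00000
Applying B3/S23 to generation 0 with these counts gives:
.....
.OO..
.....
.....
.....
.....
which matches the target exactly.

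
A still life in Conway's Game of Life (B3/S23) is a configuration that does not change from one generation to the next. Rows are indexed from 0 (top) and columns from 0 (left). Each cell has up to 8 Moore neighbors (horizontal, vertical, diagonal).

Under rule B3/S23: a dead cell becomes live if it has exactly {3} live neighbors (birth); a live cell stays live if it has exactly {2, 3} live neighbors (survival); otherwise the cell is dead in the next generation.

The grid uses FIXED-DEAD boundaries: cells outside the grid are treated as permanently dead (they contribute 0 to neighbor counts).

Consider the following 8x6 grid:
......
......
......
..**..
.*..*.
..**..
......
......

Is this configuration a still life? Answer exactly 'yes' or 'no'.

Compute generation 1 and compare to generation 0 (given above):
Generation 1:
......
......
......
..**..
.*..*.
..**..
......
......
The grids are IDENTICAL -> still life.

Answer: yes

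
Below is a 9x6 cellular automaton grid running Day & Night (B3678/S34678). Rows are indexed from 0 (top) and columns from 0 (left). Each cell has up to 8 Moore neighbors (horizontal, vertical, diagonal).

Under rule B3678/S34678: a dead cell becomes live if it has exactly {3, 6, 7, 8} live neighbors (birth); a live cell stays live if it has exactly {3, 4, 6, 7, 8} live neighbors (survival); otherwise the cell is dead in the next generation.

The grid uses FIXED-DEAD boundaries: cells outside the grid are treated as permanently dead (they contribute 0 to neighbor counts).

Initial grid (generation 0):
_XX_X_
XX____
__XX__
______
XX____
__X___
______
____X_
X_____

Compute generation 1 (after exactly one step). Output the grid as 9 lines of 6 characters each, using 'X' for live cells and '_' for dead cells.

Answer: XX____
_X____
_X____
_XX___
______
_X____
______
______
______

Derivation:
Simulating step by step:
Generation 0 (given above): 12 live cells
Generation 1: 7 live cells
(generation 1 grid is the final answer)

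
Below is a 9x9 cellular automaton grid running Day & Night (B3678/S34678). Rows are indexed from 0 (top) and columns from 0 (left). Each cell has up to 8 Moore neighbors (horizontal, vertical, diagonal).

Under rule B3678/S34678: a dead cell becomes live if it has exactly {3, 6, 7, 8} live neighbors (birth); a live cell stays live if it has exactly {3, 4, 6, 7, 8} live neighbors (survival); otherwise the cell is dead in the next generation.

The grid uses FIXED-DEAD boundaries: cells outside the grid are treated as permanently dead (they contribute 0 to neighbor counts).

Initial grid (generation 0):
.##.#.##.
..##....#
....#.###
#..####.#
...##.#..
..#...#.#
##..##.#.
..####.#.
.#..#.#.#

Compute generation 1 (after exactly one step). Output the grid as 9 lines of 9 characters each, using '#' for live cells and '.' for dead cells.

Simulating step by step:
Generation 0 (given above): 38 live cells
Generation 1: 35 live cells
(generation 1 grid is the final answer)

Answer: ..#......
.####..##
..#.#.#.#
...#.###.
..#####..
.#....#..
.#..##.##
#.##...##
..#.#..#.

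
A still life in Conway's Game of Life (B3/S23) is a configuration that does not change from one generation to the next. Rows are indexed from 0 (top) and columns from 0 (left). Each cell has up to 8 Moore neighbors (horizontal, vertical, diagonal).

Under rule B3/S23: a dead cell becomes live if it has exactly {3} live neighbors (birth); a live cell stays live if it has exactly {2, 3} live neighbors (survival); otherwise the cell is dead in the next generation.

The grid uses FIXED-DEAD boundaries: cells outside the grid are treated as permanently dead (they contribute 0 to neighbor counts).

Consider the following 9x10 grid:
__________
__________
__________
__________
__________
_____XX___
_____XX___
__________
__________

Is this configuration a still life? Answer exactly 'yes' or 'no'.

Compute generation 1 and compare to generation 0 (given above):
Generation 1:
__________
__________
__________
__________
__________
_____XX___
_____XX___
__________
__________
The grids are IDENTICAL -> still life.

Answer: yes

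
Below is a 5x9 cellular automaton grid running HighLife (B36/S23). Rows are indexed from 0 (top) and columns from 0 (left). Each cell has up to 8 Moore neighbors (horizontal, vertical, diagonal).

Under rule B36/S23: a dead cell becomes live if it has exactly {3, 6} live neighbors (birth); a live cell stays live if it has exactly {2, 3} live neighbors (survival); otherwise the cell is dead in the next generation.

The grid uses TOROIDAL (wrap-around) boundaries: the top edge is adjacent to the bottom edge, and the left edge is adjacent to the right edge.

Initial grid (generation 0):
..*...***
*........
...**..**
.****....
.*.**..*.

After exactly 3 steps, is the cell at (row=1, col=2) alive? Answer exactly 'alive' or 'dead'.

Simulating step by step:
Generation 0 (given above): 17 live cells
Generation 1: 27 live cells
****..***
*..*..*..
**..*...*
**...*.**
***.*****
Generation 2: 12 live cells
.........
.*.****.*
..*.***..
...*.....
....*....
Generation 3: 9 live cells
...*.....
..**..**.
..*...**.
...*.....
.........

Cell (1,2) at generation 3: 1 -> alive

Answer: alive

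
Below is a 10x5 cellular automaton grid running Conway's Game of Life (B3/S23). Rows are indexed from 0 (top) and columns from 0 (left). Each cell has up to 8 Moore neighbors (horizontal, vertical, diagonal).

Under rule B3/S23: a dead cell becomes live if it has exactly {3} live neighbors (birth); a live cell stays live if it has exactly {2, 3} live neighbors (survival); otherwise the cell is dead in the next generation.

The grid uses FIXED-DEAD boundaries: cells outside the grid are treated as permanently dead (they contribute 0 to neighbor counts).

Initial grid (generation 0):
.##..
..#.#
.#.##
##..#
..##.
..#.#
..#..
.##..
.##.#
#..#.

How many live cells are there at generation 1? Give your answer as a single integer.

Simulating step by step:
Generation 0 (given above): 22 live cells
Generation 1: 19 live cells
.###.
....#
##..#
##..#
..#.#
.##..
..#..
.....
#....
.###.
Population at generation 1: 19

Answer: 19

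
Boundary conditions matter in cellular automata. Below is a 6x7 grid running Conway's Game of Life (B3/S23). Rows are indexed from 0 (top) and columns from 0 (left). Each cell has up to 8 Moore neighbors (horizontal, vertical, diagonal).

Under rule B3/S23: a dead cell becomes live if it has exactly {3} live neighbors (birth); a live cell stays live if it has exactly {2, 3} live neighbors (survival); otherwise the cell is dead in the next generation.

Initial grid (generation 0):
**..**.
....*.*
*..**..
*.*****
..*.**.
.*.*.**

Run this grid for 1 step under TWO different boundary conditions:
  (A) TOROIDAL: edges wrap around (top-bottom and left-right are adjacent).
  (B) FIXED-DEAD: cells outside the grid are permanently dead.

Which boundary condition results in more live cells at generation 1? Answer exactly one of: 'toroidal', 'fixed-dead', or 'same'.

Answer: fixed-dead

Derivation:
Under TOROIDAL boundary, generation 1:
.***...
.*....*
***....
*.*....
.......
.*.*...
Population = 12

Under FIXED-DEAD boundary, generation 1:
....**.
**.....
.**...*
..*...*
.......
..**.**
Population = 13

Comparison: toroidal=12, fixed-dead=13 -> fixed-dead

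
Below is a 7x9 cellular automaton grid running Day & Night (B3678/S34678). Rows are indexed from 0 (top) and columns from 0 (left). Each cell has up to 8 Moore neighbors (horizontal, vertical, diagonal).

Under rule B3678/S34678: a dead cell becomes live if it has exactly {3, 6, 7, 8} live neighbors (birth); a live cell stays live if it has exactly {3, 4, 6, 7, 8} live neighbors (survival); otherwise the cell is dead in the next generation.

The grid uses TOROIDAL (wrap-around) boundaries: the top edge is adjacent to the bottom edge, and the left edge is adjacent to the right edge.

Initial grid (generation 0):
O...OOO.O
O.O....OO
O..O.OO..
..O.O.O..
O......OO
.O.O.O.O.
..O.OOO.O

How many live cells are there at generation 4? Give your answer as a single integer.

Answer: 30

Derivation:
Simulating step by step:
Generation 0 (given above): 28 live cells
Generation 1: 29 live cells
O...O.OO.
O..O...O.
..OOOOO..
OO.O..O..
.OOOOO.OO
..O..O.O.
.O...O..O
Generation 2: 38 live cells
OO...OOO.
.OOO...O.
O.OOOOOOO
OOOOOOO.O
.O.OOO.OO
..O..O.O.
O...OO..O
Generation 3: 36 live cells
OO.O.OOO.
...O..O.O
.OOOO....
O.OOOOOOO
.OO.O.OOO
.O..OO.O.
O...OOO.O
Generation 4: 30 live cells
O.O......
..OO..O..
.O.O.....
OOOO..O.O
.OOO.OOO.
.OO.OOO..
O.OO.OO.O
Population at generation 4: 30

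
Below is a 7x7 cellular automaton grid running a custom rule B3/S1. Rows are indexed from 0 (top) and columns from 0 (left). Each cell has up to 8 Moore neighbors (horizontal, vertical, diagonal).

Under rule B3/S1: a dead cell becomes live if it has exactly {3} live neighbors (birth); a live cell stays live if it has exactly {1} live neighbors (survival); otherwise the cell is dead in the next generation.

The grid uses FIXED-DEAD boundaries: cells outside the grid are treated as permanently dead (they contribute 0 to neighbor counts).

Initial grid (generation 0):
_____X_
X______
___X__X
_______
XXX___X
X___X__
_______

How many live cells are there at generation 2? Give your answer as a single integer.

Answer: 1

Derivation:
Simulating step by step:
Generation 0 (given above): 10 live cells
Generation 1: 3 live cells
_______
_______
_______
_XX____
__X____
_______
_______
Generation 2: 1 live cells
_______
_______
_______
_______
_X_____
_______
_______
Population at generation 2: 1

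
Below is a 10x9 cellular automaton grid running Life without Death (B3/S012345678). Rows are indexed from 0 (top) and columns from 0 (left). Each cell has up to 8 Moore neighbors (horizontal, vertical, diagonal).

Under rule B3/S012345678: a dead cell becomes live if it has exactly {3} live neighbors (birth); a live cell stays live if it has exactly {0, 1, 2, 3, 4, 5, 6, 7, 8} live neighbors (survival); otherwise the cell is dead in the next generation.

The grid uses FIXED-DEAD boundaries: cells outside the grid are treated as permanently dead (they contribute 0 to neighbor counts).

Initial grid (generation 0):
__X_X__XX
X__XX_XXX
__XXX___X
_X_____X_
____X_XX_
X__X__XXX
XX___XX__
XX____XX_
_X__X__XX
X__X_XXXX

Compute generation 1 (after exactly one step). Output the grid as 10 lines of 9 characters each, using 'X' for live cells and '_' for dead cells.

Simulating step by step:
Generation 0 (given above): 42 live cells
Generation 1: 62 live cells
(generation 1 grid is the final answer)

Answer: __X_XXXXX
XX_XX_XXX
_XXXXXX_X
_XX_XXXXX
____XXXX_
XX_XX_XXX
XXX__XX_X
XXX___XXX
_XX_X__XX
X__XXXXXX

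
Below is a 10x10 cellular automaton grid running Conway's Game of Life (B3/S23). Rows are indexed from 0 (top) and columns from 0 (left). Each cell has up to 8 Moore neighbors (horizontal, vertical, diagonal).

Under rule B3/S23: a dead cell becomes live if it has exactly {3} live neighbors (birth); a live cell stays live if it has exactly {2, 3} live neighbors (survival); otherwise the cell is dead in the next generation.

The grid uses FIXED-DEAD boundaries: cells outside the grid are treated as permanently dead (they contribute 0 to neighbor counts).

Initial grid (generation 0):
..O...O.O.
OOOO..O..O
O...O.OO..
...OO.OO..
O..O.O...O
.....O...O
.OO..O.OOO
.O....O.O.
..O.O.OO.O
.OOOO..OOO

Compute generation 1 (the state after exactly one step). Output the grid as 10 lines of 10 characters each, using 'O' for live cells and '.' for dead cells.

Simulating step by step:
Generation 0 (given above): 44 live cells
Generation 1: 38 live cells
(generation 1 grid is the final answer)

Answer: ..OO...O..
O.OO..O.O.
O...O...O.
...O...OO.
...O.O..O.
.OO..O...O
.OO..O.O.O
.O.O......
....O.O..O
.OO.OOOO.O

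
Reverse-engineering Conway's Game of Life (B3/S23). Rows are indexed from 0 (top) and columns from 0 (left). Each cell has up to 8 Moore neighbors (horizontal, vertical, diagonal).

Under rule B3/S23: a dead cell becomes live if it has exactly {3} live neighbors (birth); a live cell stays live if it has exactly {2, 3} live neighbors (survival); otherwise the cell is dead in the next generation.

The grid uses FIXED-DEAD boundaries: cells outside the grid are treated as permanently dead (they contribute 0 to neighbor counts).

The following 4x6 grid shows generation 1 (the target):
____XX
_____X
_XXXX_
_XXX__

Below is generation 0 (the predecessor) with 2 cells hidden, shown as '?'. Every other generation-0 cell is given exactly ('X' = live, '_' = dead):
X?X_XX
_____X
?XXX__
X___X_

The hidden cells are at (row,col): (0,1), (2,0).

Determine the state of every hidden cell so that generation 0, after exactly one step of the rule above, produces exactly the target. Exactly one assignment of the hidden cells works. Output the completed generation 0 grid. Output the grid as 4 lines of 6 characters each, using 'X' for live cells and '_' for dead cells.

Answer: X_X_XX
_____X
_XXX__
X___X_

Derivation:
Hidden generation-0 cells (in order): (0,1), (2,0).
A hidden cell only influences target cells in its own 3x3 neighborhood. Try each of the 2^2 = 4 assignments, step the completed generation 0 forward once under B3/S23, and compare with the target:
  (0,1)=_ (2,0)=_ -> step reproduces the target at every cell -> ACCEPT
  (0,1)=_ (2,0)=X -> step gives (1,0)='X' but target has '_' -> reject
  (0,1)=X (2,0)=_ -> step gives (0,1)='X' but target has '_' -> reject
  (0,1)=X (2,0)=X -> step gives (0,1)='X' but target has '_' -> reject
Unique solution: (0,1)=dead, (2,0)=dead.
Check: live-neighbor counts of every cell in the completed generation 0:
020222
244442
222232
133311
Applying B3/S23 to generation 0 with these counts gives:
____XX
_____X
_XXXX_
_XXX__
which matches the target exactly.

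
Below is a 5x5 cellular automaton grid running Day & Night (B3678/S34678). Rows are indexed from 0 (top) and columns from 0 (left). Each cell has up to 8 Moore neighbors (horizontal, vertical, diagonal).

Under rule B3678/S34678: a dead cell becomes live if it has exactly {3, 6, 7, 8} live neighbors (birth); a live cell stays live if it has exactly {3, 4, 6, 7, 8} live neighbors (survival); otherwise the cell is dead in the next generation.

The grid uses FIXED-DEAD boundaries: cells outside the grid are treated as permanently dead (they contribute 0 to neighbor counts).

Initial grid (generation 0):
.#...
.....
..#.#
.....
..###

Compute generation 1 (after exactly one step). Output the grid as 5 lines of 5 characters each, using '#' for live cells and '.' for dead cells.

Simulating step by step:
Generation 0 (given above): 6 live cells
Generation 1: 2 live cells
(generation 1 grid is the final answer)

Answer: .....
.....
.....
..#.#
.....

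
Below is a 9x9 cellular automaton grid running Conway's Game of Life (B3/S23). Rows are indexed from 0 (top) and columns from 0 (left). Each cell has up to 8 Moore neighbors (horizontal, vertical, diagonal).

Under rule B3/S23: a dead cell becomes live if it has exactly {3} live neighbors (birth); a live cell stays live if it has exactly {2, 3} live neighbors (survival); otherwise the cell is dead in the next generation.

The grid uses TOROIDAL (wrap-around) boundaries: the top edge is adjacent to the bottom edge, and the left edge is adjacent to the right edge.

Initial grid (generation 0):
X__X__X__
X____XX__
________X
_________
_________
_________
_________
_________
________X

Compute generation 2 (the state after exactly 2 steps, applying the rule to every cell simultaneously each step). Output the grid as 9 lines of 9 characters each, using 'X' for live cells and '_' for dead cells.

Answer: X____X___
X____X___
______XXX
_________
_________
_________
_________
_________
______XXX

Derivation:
Simulating step by step:
Generation 0 (given above): 8 live cells
Generation 1: 10 live cells
X____XXXX
X____XXXX
_________
_________
_________
_________
_________
_________
_________
Generation 2: 10 live cells
(generation 2 grid is the final answer)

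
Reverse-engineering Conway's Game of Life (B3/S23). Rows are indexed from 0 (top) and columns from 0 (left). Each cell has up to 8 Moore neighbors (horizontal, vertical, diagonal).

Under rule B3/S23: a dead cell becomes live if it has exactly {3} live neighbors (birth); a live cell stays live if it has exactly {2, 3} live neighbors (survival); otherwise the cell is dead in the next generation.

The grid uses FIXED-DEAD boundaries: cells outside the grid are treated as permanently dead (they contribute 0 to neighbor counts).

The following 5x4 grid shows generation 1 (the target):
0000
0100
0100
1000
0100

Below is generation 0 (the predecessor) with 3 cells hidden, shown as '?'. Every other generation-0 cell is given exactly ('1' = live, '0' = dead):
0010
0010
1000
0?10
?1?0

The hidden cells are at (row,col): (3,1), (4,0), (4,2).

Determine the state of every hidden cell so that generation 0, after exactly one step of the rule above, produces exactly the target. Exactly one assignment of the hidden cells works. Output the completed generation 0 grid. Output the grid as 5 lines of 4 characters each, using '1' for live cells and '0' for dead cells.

Hidden generation-0 cells (in order): (3,1), (4,0), (4,2).
A hidden cell only influences target cells in its own 3x3 neighborhood. Try each of the 2^3 = 8 assignments, step the completed generation 0 forward once under B3/S23, and compare with the target:
  (3,1)=0 (4,0)=0 (4,2)=0 -> step gives (3,0)='0' but target has '1' -> reject
  (3,1)=0 (4,0)=0 (4,2)=1 -> step gives (3,0)='0' but target has '1' -> reject
  (3,1)=0 (4,0)=1 (4,2)=0 -> step reproduces the target at every cell -> ACCEPT
  (3,1)=0 (4,0)=1 (4,2)=1 -> step gives (3,2)='1' but target has '0' -> reject
  (3,1)=1 (4,0)=0 (4,2)=0 -> step gives (2,1)='0' but target has '1' -> reject
  (3,1)=1 (4,0)=0 (4,2)=1 -> step gives (2,1)='0' but target has '1' -> reject
  (3,1)=1 (4,0)=1 (4,2)=0 -> step gives (2,1)='0' but target has '1' -> reject
  (3,1)=1 (4,0)=1 (4,2)=1 -> step gives (2,1)='0' but target has '1' -> reject
Unique solution: (3,1)=dead, (4,0)=live, (4,2)=dead.
Check: live-neighbor counts of every cell in the completed generation 0:
0212
1312
0322
3411
1221
Applying B3/S23 to generation 0 with these counts gives:
0000
0100
0100
1000
0100
which matches the target exactly.

Answer: 0010
0010
1000
0010
1100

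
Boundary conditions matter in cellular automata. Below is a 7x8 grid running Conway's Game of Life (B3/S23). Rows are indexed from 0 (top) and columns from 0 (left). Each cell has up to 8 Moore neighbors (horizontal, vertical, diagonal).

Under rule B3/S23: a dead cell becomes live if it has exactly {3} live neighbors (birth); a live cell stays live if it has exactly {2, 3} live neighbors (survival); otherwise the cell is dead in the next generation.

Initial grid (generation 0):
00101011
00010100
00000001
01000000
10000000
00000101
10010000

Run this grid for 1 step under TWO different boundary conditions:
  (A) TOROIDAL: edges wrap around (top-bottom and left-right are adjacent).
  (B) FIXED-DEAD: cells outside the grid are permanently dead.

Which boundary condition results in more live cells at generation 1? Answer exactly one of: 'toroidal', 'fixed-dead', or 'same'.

Answer: toroidal

Derivation:
Under TOROIDAL boundary, generation 1:
00101111
00011101
00000000
10000000
10000000
10000001
10011100
Population = 17

Under FIXED-DEAD boundary, generation 1:
00011110
00011101
00000000
00000000
00000000
00000000
00000000
Population = 8

Comparison: toroidal=17, fixed-dead=8 -> toroidal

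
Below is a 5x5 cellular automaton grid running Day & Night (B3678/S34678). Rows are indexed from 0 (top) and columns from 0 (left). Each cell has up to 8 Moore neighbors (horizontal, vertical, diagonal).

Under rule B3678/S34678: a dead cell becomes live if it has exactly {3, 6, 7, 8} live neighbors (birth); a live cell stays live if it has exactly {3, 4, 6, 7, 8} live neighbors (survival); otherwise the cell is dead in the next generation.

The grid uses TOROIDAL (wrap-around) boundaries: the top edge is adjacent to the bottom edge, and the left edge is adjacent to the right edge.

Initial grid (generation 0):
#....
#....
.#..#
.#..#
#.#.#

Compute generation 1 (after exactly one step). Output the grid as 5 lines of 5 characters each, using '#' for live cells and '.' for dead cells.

Simulating step by step:
Generation 0 (given above): 9 live cells
Generation 1: 11 live cells
(generation 1 grid is the final answer)

Answer: #....
##..#
.....
###.#
#..##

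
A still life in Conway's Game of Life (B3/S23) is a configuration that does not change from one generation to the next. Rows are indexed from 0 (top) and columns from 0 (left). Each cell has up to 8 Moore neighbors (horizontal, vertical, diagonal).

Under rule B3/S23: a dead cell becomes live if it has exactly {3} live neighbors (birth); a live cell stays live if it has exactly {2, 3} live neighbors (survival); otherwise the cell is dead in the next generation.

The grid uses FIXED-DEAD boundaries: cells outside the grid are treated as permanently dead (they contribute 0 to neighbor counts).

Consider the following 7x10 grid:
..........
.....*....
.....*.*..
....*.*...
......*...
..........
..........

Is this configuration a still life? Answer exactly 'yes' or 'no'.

Compute generation 1 and compare to generation 0 (given above):
Generation 1:
..........
......*...
....**....
......**..
.....*....
..........
..........
Cell (1,5) differs: gen0=1 vs gen1=0 -> NOT a still life.

Answer: no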